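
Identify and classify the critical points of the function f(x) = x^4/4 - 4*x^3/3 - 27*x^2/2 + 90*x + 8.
f'(x) = x^3 - 4*x^2 - 27*x + 90

Solve f'(x) = 0:
  Factor: x^3 - 4*x^2 - 27*x + 90 = (x - 6)*(x - 3)*(x + 5) = 0.
  ⇒ x = -5, 3, 6

f''(x) = 3*x^2 - 8*x - 27
Second-derivative test at each critical point:
  f''(-5) = 88 > 0 → local minimum
  f''(3) = -24 < 0 → local maximum
  f''(6) = 33 > 0 → local minimum

Critical points: x = -5 (local minimum); x = 3 (local maximum); x = 6 (local minimum)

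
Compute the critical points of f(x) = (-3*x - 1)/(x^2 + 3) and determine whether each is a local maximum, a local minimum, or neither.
f'(x) = (3*x^2 + 2*x - 9)/(x^4 + 6*x^2 + 9)

Solve f'(x) = 0:
  f'(x) = (3*x^2 + 2*x - 9)/(x^2 + 3)^2; the denominator is positive wherever f is defined, so f'(x) = 0 ⇔ 3*x^2 + 2*x - 9 = 0.
  3*x^2 + 2*x - 9 = 0 has no rational roots; quadratic formula: x = (-2 ± √112)/6.
  ⇒ x = -2*sqrt(7)/3 - 1/3 ≈ -2.0972, -1/3 + 2*sqrt(7)/3 ≈ 1.4305

f''(x) = 2*(-4*x^2*(3*x + 1) + (9*x + 1)*(x^2 + 3))/(x^2 + 3)^3
Second-derivative test at each critical point:
  f''(-2.0972) = -0.1934 < 0 → local maximum
  f''(1.4305) = 0.4156 > 0 → local minimum

Critical points: x = -2*sqrt(7)/3 - 1/3 ≈ -2.0972 (local maximum); x = -1/3 + 2*sqrt(7)/3 ≈ 1.4305 (local minimum)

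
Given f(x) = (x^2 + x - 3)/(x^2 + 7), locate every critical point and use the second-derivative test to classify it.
f'(x) = (-x^2 + 20*x + 7)/(x^4 + 14*x^2 + 49)

Solve f'(x) = 0:
  f'(x) = -(x^2 - 20*x - 7)/(x^2 + 7)^2; the denominator is positive wherever f is defined, so f'(x) = 0 ⇔ -x^2 + 20*x + 7 = 0.
  x^2 - 20*x - 7 = 0 has no rational roots; quadratic formula: x = (20 ± √428)/2.
  ⇒ x = 10 - sqrt(107) ≈ -0.3441, 10 + sqrt(107) ≈ 20.3441

f''(x) = 2*(x^3 - 30*x^2 - 21*x + 70)/(x^6 + 21*x^4 + 147*x^2 + 343)
Second-derivative test at each critical point:
  f''(-0.3441) = 0.4083 > 0 → local minimum
  f''(20.3441) = -1.168e-04 < 0 → local maximum

Critical points: x = 10 - sqrt(107) ≈ -0.3441 (local minimum); x = 10 + sqrt(107) ≈ 20.3441 (local maximum)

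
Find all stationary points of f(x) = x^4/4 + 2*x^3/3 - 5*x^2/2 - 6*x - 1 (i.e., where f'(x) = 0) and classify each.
f'(x) = x^3 + 2*x^2 - 5*x - 6

Solve f'(x) = 0:
  Factor: x^3 + 2*x^2 - 5*x - 6 = (x - 2)*(x + 1)*(x + 3) = 0.
  ⇒ x = -3, -1, 2

f''(x) = 3*x^2 + 4*x - 5
Second-derivative test at each critical point:
  f''(-3) = 10 > 0 → local minimum
  f''(-1) = -6 < 0 → local maximum
  f''(2) = 15 > 0 → local minimum

Critical points: x = -3 (local minimum); x = -1 (local maximum); x = 2 (local minimum)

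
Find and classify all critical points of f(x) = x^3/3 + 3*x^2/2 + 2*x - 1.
f'(x) = x^2 + 3*x + 2

Solve f'(x) = 0:
  Factor: x^2 + 3*x + 2 = (x + 1)*(x + 2) = 0.
  ⇒ x = -2, -1

f''(x) = 2*x + 3
Second-derivative test at each critical point:
  f''(-2) = -1 < 0 → local maximum
  f''(-1) = 1 > 0 → local minimum

Critical points: x = -2 (local maximum); x = -1 (local minimum)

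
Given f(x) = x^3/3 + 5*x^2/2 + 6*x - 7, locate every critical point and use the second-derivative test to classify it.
f'(x) = x^2 + 5*x + 6

Solve f'(x) = 0:
  Factor: x^2 + 5*x + 6 = (x + 2)*(x + 3) = 0.
  ⇒ x = -3, -2

f''(x) = 2*x + 5
Second-derivative test at each critical point:
  f''(-3) = -1 < 0 → local maximum
  f''(-2) = 1 > 0 → local minimum

Critical points: x = -3 (local maximum); x = -2 (local minimum)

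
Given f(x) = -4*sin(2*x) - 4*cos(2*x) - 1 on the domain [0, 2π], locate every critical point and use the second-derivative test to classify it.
f'(x) = -8*sqrt(2)*cos(2*x + pi/4)

Solve f'(x) = 0 on [0, 2π]:
  f'(x) = 0 ⇔ -4*cos(2*x) = -4*sin(2*x) ⇔ tan(2*x) = 1, i.e. 2*x = arctan(1) + nπ; keep the solutions lying in [0, 2π].
  ⇒ x = pi/8 ≈ 0.3927, 5*pi/8 ≈ 1.9635, 9*pi/8 ≈ 3.5343, 13*pi/8 ≈ 5.1051

f''(x) = 16*sqrt(2)*sin(2*x + pi/4)
Second-derivative test at each critical point:
  f''(0.3927) = 22.6274 > 0 → local minimum
  f''(1.9635) = -22.6274 < 0 → local maximum
  f''(3.5343) = 22.6274 > 0 → local minimum
  f''(5.1051) = -22.6274 < 0 → local maximum

Critical points: x = pi/8 ≈ 0.3927 (local minimum); x = 5*pi/8 ≈ 1.9635 (local maximum); x = 9*pi/8 ≈ 3.5343 (local minimum); x = 13*pi/8 ≈ 5.1051 (local maximum)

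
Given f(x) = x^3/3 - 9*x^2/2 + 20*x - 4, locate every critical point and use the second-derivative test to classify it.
f'(x) = x^2 - 9*x + 20

Solve f'(x) = 0:
  Factor: x^2 - 9*x + 20 = (x - 5)*(x - 4) = 0.
  ⇒ x = 4, 5

f''(x) = 2*x - 9
Second-derivative test at each critical point:
  f''(4) = -1 < 0 → local maximum
  f''(5) = 1 > 0 → local minimum

Critical points: x = 4 (local maximum); x = 5 (local minimum)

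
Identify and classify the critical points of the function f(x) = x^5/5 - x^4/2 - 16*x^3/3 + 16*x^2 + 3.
f'(x) = x*(x^3 - 2*x^2 - 16*x + 32)

Solve f'(x) = 0:
  Factor: x^4 - 2*x^3 - 16*x^2 + 32*x = x*(x - 4)*(x - 2)*(x + 4) = 0.
  ⇒ x = -4, 0, 2, 4

f''(x) = 4*x^3 - 6*x^2 - 32*x + 32
Second-derivative test at each critical point:
  f''(-4) = -192 < 0 → local maximum
  f''(0) = 32 > 0 → local minimum
  f''(2) = -24 < 0 → local maximum
  f''(4) = 64 > 0 → local minimum

Critical points: x = -4 (local maximum); x = 0 (local minimum); x = 2 (local maximum); x = 4 (local minimum)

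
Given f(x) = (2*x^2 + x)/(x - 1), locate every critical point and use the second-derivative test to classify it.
f'(x) = (2*x^2 - 4*x - 1)/(x^2 - 2*x + 1)

Solve f'(x) = 0:
  f'(x) = (2*x^2 - 4*x - 1)/(x - 1)^2; the denominator is positive wherever f is defined, so f'(x) = 0 ⇔ 2*x^2 - 4*x - 1 = 0.
  2*x^2 - 4*x - 1 = 0 has no rational roots; quadratic formula: x = (4 ± √24)/4.
  ⇒ x = 1 - sqrt(6)/2 ≈ -0.2247, 1 + sqrt(6)/2 ≈ 2.2247

f''(x) = 6/(x^3 - 3*x^2 + 3*x - 1)
Second-derivative test at each critical point:
  f''(-0.2247) = -3.2660 < 0 → local maximum
  f''(2.2247) = 3.2660 > 0 → local minimum

Critical points: x = 1 - sqrt(6)/2 ≈ -0.2247 (local maximum); x = 1 + sqrt(6)/2 ≈ 2.2247 (local minimum)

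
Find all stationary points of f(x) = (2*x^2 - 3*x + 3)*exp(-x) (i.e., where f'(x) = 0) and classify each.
f'(x) = (-2*x^2 + 7*x - 6)*exp(-x)

Solve f'(x) = 0:
  f'(x) = (-2*x^2 + 7*x - 6)·exp(-x) and exp(-x) > 0 for every x, so f'(x) = 0 ⇔ -2*x^2 + 7*x - 6 = 0.
  Factor: -2*x^2 + 7*x - 6 = -(x - 2)*(2*x - 3) = 0.
  ⇒ x = 3/2, 2

f''(x) = (2*x^2 - 11*x + 13)*exp(-x)
Second-derivative test at each critical point:
  f''(3/2) = 0.2231 > 0 → local minimum
  f''(2) = -0.1353 < 0 → local maximum

Critical points: x = 3/2 (local minimum); x = 2 (local maximum)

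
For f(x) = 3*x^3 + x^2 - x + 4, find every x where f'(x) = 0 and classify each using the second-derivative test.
f'(x) = 9*x^2 + 2*x - 1

Solve f'(x) = 0:
  9*x^2 + 2*x - 1 = 0 has no rational roots; quadratic formula: x = (-2 ± √40)/18.
  ⇒ x = -sqrt(10)/9 - 1/9 ≈ -0.4625, -1/9 + sqrt(10)/9 ≈ 0.2403

f''(x) = 18*x + 2
Second-derivative test at each critical point:
  f''(-0.4625) = -6.3246 < 0 → local maximum
  f''(0.2403) = 6.3246 > 0 → local minimum

Critical points: x = -sqrt(10)/9 - 1/9 ≈ -0.4625 (local maximum); x = -1/9 + sqrt(10)/9 ≈ 0.2403 (local minimum)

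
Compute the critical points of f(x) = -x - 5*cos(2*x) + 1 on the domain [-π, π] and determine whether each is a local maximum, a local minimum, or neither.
f'(x) = 10*sin(2*x) - 1

Solve f'(x) = 0 on [-π, π]:
  f'(x) = 0 ⇔ sin(2*x) = 1/10, i.e. 2*x = arcsin(1/10) + 2nπ or 2*x = π − arcsin(1/10) + 2nπ; keep the solutions lying in [-π, π].
  ⇒ x = -pi + asin(1/10)/2 ≈ -3.0915, -pi/2 - asin(1/10)/2 ≈ -1.6209, asin(1/10)/2 ≈ 0.0501, -asin(1/10)/2 + pi/2 ≈ 1.5207

f''(x) = 20*cos(2*x)
Second-derivative test at each critical point:
  f''(-3.0915) = 19.8997 > 0 → local minimum
  f''(-1.6209) = -19.8997 < 0 → local maximum
  f''(0.0501) = 19.8997 > 0 → local minimum
  f''(1.5207) = -19.8997 < 0 → local maximum

Critical points: x = -pi + asin(1/10)/2 ≈ -3.0915 (local minimum); x = -pi/2 - asin(1/10)/2 ≈ -1.6209 (local maximum); x = asin(1/10)/2 ≈ 0.0501 (local minimum); x = -asin(1/10)/2 + pi/2 ≈ 1.5207 (local maximum)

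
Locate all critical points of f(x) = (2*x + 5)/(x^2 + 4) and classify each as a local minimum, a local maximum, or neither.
f'(x) = 2*(-x^2 - 5*x + 4)/(x^4 + 8*x^2 + 16)

Solve f'(x) = 0:
  f'(x) = -2*(x^2 + 5*x - 4)/(x^2 + 4)^2; the denominator is positive wherever f is defined, so f'(x) = 0 ⇔ -2*x^2 - 10*x + 8 = 0.
  Factor: -2*x^2 - 10*x + 8 = -2*(x^2 + 5*x - 4); x^2 + 5*x - 4 = 0 has no rational roots; quadratic formula: x = (-5 ± √41)/2.
  ⇒ x = -sqrt(41)/2 - 5/2 ≈ -5.7016, -5/2 + sqrt(41)/2 ≈ 0.7016

f''(x) = 2*(4*x^2*(2*x + 5) - (6*x + 5)*(x^2 + 4))/(x^2 + 4)^3
Second-derivative test at each critical point:
  f''(-5.7016) = 0.0096 > 0 → local minimum
  f''(0.7016) = -0.6346 < 0 → local maximum

Critical points: x = -sqrt(41)/2 - 5/2 ≈ -5.7016 (local minimum); x = -5/2 + sqrt(41)/2 ≈ 0.7016 (local maximum)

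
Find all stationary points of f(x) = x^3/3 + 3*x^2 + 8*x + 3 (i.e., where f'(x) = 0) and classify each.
f'(x) = x^2 + 6*x + 8

Solve f'(x) = 0:
  Factor: x^2 + 6*x + 8 = (x + 2)*(x + 4) = 0.
  ⇒ x = -4, -2

f''(x) = 2*x + 6
Second-derivative test at each critical point:
  f''(-4) = -2 < 0 → local maximum
  f''(-2) = 2 > 0 → local minimum

Critical points: x = -4 (local maximum); x = -2 (local minimum)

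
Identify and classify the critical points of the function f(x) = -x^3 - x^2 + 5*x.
f'(x) = -3*x^2 - 2*x + 5

Solve f'(x) = 0:
  Factor: -3*x^2 - 2*x + 5 = -(x - 1)*(3*x + 5) = 0.
  ⇒ x = -5/3, 1

f''(x) = -6*x - 2
Second-derivative test at each critical point:
  f''(-5/3) = 8 > 0 → local minimum
  f''(1) = -8 < 0 → local maximum

Critical points: x = -5/3 (local minimum); x = 1 (local maximum)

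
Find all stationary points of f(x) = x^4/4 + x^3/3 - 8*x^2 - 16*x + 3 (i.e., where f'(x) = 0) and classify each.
f'(x) = x^3 + x^2 - 16*x - 16

Solve f'(x) = 0:
  Factor: x^3 + x^2 - 16*x - 16 = (x - 4)*(x + 1)*(x + 4) = 0.
  ⇒ x = -4, -1, 4

f''(x) = 3*x^2 + 2*x - 16
Second-derivative test at each critical point:
  f''(-4) = 24 > 0 → local minimum
  f''(-1) = -15 < 0 → local maximum
  f''(4) = 40 > 0 → local minimum

Critical points: x = -4 (local minimum); x = -1 (local maximum); x = 4 (local minimum)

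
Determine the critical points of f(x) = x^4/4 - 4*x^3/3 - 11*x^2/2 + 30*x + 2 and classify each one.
f'(x) = x^3 - 4*x^2 - 11*x + 30

Solve f'(x) = 0:
  Factor: x^3 - 4*x^2 - 11*x + 30 = (x - 5)*(x - 2)*(x + 3) = 0.
  ⇒ x = -3, 2, 5

f''(x) = 3*x^2 - 8*x - 11
Second-derivative test at each critical point:
  f''(-3) = 40 > 0 → local minimum
  f''(2) = -15 < 0 → local maximum
  f''(5) = 24 > 0 → local minimum

Critical points: x = -3 (local minimum); x = 2 (local maximum); x = 5 (local minimum)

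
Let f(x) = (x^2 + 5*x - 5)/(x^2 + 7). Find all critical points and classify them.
f'(x) = (-5*x^2 + 24*x + 35)/(x^4 + 14*x^2 + 49)

Solve f'(x) = 0:
  f'(x) = -(5*x^2 - 24*x - 35)/(x^2 + 7)^2; the denominator is positive wherever f is defined, so f'(x) = 0 ⇔ -5*x^2 + 24*x + 35 = 0.
  5*x^2 - 24*x - 35 = 0 has no rational roots; quadratic formula: x = (24 ± √1276)/10.
  ⇒ x = 12/5 - sqrt(319)/5 ≈ -1.1721, 12/5 + sqrt(319)/5 ≈ 5.9721

f''(x) = 2*(5*x^3 - 36*x^2 - 105*x + 84)/(x^6 + 21*x^4 + 147*x^2 + 343)
Second-derivative test at each critical point:
  f''(-1.1721) = 0.5094 > 0 → local minimum
  f''(5.9721) = -0.0196 < 0 → local maximum

Critical points: x = 12/5 - sqrt(319)/5 ≈ -1.1721 (local minimum); x = 12/5 + sqrt(319)/5 ≈ 5.9721 (local maximum)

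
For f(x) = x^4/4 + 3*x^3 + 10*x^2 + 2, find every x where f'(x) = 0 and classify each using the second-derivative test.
f'(x) = x*(x^2 + 9*x + 20)

Solve f'(x) = 0:
  Factor: x^3 + 9*x^2 + 20*x = x*(x + 4)*(x + 5) = 0.
  ⇒ x = -5, -4, 0

f''(x) = 3*x^2 + 18*x + 20
Second-derivative test at each critical point:
  f''(-5) = 5 > 0 → local minimum
  f''(-4) = -4 < 0 → local maximum
  f''(0) = 20 > 0 → local minimum

Critical points: x = -5 (local minimum); x = -4 (local maximum); x = 0 (local minimum)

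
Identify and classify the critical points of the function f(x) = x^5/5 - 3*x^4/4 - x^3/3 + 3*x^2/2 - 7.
f'(x) = x*(x^3 - 3*x^2 - x + 3)

Solve f'(x) = 0:
  Factor: x^4 - 3*x^3 - x^2 + 3*x = x*(x - 3)*(x - 1)*(x + 1) = 0.
  ⇒ x = -1, 0, 1, 3

f''(x) = 4*x^3 - 9*x^2 - 2*x + 3
Second-derivative test at each critical point:
  f''(-1) = -8 < 0 → local maximum
  f''(0) = 3 > 0 → local minimum
  f''(1) = -4 < 0 → local maximum
  f''(3) = 24 > 0 → local minimum

Critical points: x = -1 (local maximum); x = 0 (local minimum); x = 1 (local maximum); x = 3 (local minimum)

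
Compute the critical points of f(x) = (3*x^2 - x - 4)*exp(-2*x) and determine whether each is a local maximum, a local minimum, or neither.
f'(x) = (-6*x^2 + 8*x + 7)*exp(-2*x)

Solve f'(x) = 0:
  f'(x) = (-6*x^2 + 8*x + 7)·exp(-2*x) and exp(-2*x) > 0 for every x, so f'(x) = 0 ⇔ -6*x^2 + 8*x + 7 = 0.
  6*x^2 - 8*x - 7 = 0 has no rational roots; quadratic formula: x = (8 ± √232)/12.
  ⇒ x = 2/3 - sqrt(58)/6 ≈ -0.6026, 2/3 + sqrt(58)/6 ≈ 1.9360

f''(x) = 2*(6*x^2 - 14*x - 3)*exp(-2*x)
Second-derivative test at each critical point:
  f''(-0.6026) = 50.8371 > 0 → local minimum
  f''(1.9360) = -0.3171 < 0 → local maximum

Critical points: x = 2/3 - sqrt(58)/6 ≈ -0.6026 (local minimum); x = 2/3 + sqrt(58)/6 ≈ 1.9360 (local maximum)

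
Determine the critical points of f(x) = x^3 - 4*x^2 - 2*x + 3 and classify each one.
f'(x) = 3*x^2 - 8*x - 2

Solve f'(x) = 0:
  3*x^2 - 8*x - 2 = 0 has no rational roots; quadratic formula: x = (8 ± √88)/6.
  ⇒ x = 4/3 - sqrt(22)/3 ≈ -0.2301, 4/3 + sqrt(22)/3 ≈ 2.8968

f''(x) = 6*x - 8
Second-derivative test at each critical point:
  f''(-0.2301) = -9.3808 < 0 → local maximum
  f''(2.8968) = 9.3808 > 0 → local minimum

Critical points: x = 4/3 - sqrt(22)/3 ≈ -0.2301 (local maximum); x = 4/3 + sqrt(22)/3 ≈ 2.8968 (local minimum)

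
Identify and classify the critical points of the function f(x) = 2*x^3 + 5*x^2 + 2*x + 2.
f'(x) = 6*x^2 + 10*x + 2

Solve f'(x) = 0:
  Factor: 6*x^2 + 10*x + 2 = 2*(3*x^2 + 5*x + 1); 3*x^2 + 5*x + 1 = 0 has no rational roots; quadratic formula: x = (-5 ± √13)/6.
  ⇒ x = -5/6 - sqrt(13)/6 ≈ -1.4343, -5/6 + sqrt(13)/6 ≈ -0.2324

f''(x) = 12*x + 10
Second-derivative test at each critical point:
  f''(-1.4343) = -7.2111 < 0 → local maximum
  f''(-0.2324) = 7.2111 > 0 → local minimum

Critical points: x = -5/6 - sqrt(13)/6 ≈ -1.4343 (local maximum); x = -5/6 + sqrt(13)/6 ≈ -0.2324 (local minimum)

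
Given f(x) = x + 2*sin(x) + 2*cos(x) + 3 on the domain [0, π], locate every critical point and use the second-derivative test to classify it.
f'(x) = 2*sqrt(2)*cos(x + pi/4) + 1

Solve f'(x) = 0 on [0, π]:
  f'(x) = 0 ⇔ -2*sin(x) + 2*cos(x) = -1. Write the left side as R·cos(x + φ) with R = √(2² + 2²) = 2*sqrt(2), cos φ = sqrt(2)/2, sin φ = sqrt(2)/2; then cos(x + φ) = -sqrt(2)/4. Solve for x and keep the solutions lying in [0, π].
  ⇒ x = atan((1 + sqrt(7))/(-1 + sqrt(7))) ≈ 1.1468

f''(x) = -2*sqrt(2)*sin(x + pi/4)
Second-derivative test at each critical point:
  f''(1.1468) = -2.6458 < 0 → local maximum

Critical points: x = atan((1 + sqrt(7))/(-1 + sqrt(7))) ≈ 1.1468 (local maximum)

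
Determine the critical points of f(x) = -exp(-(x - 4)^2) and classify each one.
f'(x) = 2*(x - 4)*exp(-(x - 4)^2)

Solve f'(x) = 0:
  f'(x) = (2*x - 8)·exp(-(x - 4)^2) and exp(-(x - 4)^2) > 0 for every x, so f'(x) = 0 ⇔ 2*x - 8 = 0.
  Factor: 2*x - 8 = 2*(x - 4) = 0.
  ⇒ x = 4

f''(x) = 2*(1 - 2*(x - 4)^2)*exp(-(x - 4)^2)
Second-derivative test at each critical point:
  f''(4) = 2 > 0 → local minimum

Critical points: x = 4 (local minimum)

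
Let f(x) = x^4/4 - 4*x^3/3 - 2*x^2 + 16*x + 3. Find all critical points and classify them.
f'(x) = x^3 - 4*x^2 - 4*x + 16

Solve f'(x) = 0:
  Factor: x^3 - 4*x^2 - 4*x + 16 = (x - 4)*(x - 2)*(x + 2) = 0.
  ⇒ x = -2, 2, 4

f''(x) = 3*x^2 - 8*x - 4
Second-derivative test at each critical point:
  f''(-2) = 24 > 0 → local minimum
  f''(2) = -8 < 0 → local maximum
  f''(4) = 12 > 0 → local minimum

Critical points: x = -2 (local minimum); x = 2 (local maximum); x = 4 (local minimum)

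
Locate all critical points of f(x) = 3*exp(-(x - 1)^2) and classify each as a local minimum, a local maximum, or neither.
f'(x) = 6*(1 - x)*exp(-(x - 1)^2)

Solve f'(x) = 0:
  f'(x) = (6 - 6*x)·exp(-(x - 1)^2) and exp(-(x - 1)^2) > 0 for every x, so f'(x) = 0 ⇔ 6 - 6*x = 0.
  Factor: 6 - 6*x = -6*(x - 1) = 0.
  ⇒ x = 1

f''(x) = 6*(2*(x - 1)^2 - 1)*exp(-(x - 1)^2)
Second-derivative test at each critical point:
  f''(1) = -6 < 0 → local maximum

Critical points: x = 1 (local maximum)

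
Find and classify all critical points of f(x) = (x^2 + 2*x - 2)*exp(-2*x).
f'(x) = 2*(-x^2 - x + 3)*exp(-2*x)

Solve f'(x) = 0:
  f'(x) = (-2*x^2 - 2*x + 6)·exp(-2*x) and exp(-2*x) > 0 for every x, so f'(x) = 0 ⇔ -2*x^2 - 2*x + 6 = 0.
  Factor: -2*x^2 - 2*x + 6 = -2*(x^2 + x - 3); x^2 + x - 3 = 0 has no rational roots; quadratic formula: x = (-1 ± √13)/2.
  ⇒ x = -sqrt(13)/2 - 1/2 ≈ -2.3028, -1/2 + sqrt(13)/2 ≈ 1.3028

f''(x) = 2*(2*x^2 - 7)*exp(-2*x)
Second-derivative test at each critical point:
  f''(-2.3028) = 721.3851 > 0 → local minimum
  f''(1.3028) = -0.5326 < 0 → local maximum

Critical points: x = -sqrt(13)/2 - 1/2 ≈ -2.3028 (local minimum); x = -1/2 + sqrt(13)/2 ≈ 1.3028 (local maximum)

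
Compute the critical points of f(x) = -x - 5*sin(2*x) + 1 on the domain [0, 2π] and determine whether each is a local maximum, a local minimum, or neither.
f'(x) = 20*sin(x)^2 - 11

Solve f'(x) = 0 on [0, 2π]:
  f'(x) = 0 ⇔ cos(2*x) = -1/10, i.e. 2*x = ±arccos(-1/10) + 2nπ; keep the solutions lying in [0, 2π].
  ⇒ x = acos(-1/10)/2 ≈ 0.8355, pi - acos(-1/10)/2 ≈ 2.3061, acos(-1/10)/2 + pi ≈ 3.9771, -acos(-1/10)/2 + 2*pi ≈ 5.4477

f''(x) = 20*sin(2*x)
Second-derivative test at each critical point:
  f''(0.8355) = 19.8997 > 0 → local minimum
  f''(2.3061) = -19.8997 < 0 → local maximum
  f''(3.9771) = 19.8997 > 0 → local minimum
  f''(5.4477) = -19.8997 < 0 → local maximum

Critical points: x = acos(-1/10)/2 ≈ 0.8355 (local minimum); x = pi - acos(-1/10)/2 ≈ 2.3061 (local maximum); x = acos(-1/10)/2 + pi ≈ 3.9771 (local minimum); x = -acos(-1/10)/2 + 2*pi ≈ 5.4477 (local maximum)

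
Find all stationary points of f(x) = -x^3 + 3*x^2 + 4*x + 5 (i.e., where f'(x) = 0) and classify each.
f'(x) = -3*x^2 + 6*x + 4

Solve f'(x) = 0:
  3*x^2 - 6*x - 4 = 0 has no rational roots; quadratic formula: x = (6 ± √84)/6.
  ⇒ x = 1 - sqrt(21)/3 ≈ -0.5275, 1 + sqrt(21)/3 ≈ 2.5275

f''(x) = 6 - 6*x
Second-derivative test at each critical point:
  f''(-0.5275) = 9.1652 > 0 → local minimum
  f''(2.5275) = -9.1652 < 0 → local maximum

Critical points: x = 1 - sqrt(21)/3 ≈ -0.5275 (local minimum); x = 1 + sqrt(21)/3 ≈ 2.5275 (local maximum)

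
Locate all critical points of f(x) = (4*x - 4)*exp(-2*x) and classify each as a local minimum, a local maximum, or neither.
f'(x) = 4*(3 - 2*x)*exp(-2*x)

Solve f'(x) = 0:
  f'(x) = (12 - 8*x)·exp(-2*x) and exp(-2*x) > 0 for every x, so f'(x) = 0 ⇔ 12 - 8*x = 0.
  Factor: 12 - 8*x = -4*(2*x - 3) = 0.
  ⇒ x = 3/2

f''(x) = 16*(x - 2)*exp(-2*x)
Second-derivative test at each critical point:
  f''(3/2) = -0.3983 < 0 → local maximum

Critical points: x = 3/2 (local maximum)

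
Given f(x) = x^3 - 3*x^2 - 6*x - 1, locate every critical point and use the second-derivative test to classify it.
f'(x) = 3*x^2 - 6*x - 6

Solve f'(x) = 0:
  Factor: 3*x^2 - 6*x - 6 = 3*(x^2 - 2*x - 2); x^2 - 2*x - 2 = 0 has no rational roots; quadratic formula: x = (2 ± √12)/2.
  ⇒ x = 1 - sqrt(3) ≈ -0.7321, 1 + sqrt(3) ≈ 2.7321

f''(x) = 6*x - 6
Second-derivative test at each critical point:
  f''(-0.7321) = -10.3923 < 0 → local maximum
  f''(2.7321) = 10.3923 > 0 → local minimum

Critical points: x = 1 - sqrt(3) ≈ -0.7321 (local maximum); x = 1 + sqrt(3) ≈ 2.7321 (local minimum)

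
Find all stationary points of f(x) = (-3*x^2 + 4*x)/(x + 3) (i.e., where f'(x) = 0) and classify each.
f'(x) = 3*(-x^2 - 6*x + 4)/(x^2 + 6*x + 9)

Solve f'(x) = 0:
  f'(x) = -3*(x^2 + 6*x - 4)/(x + 3)^2; the denominator is positive wherever f is defined, so f'(x) = 0 ⇔ -3*x^2 - 18*x + 12 = 0.
  Factor: -3*x^2 - 18*x + 12 = -3*(x^2 + 6*x - 4); x^2 + 6*x - 4 = 0 has no rational roots; quadratic formula: x = (-6 ± √52)/2.
  ⇒ x = -sqrt(13) - 3 ≈ -6.6056, -3 + sqrt(13) ≈ 0.6056

f''(x) = -78/(x^3 + 9*x^2 + 27*x + 27)
Second-derivative test at each critical point:
  f''(-6.6056) = 1.6641 > 0 → local minimum
  f''(0.6056) = -1.6641 < 0 → local maximum

Critical points: x = -sqrt(13) - 3 ≈ -6.6056 (local minimum); x = -3 + sqrt(13) ≈ 0.6056 (local maximum)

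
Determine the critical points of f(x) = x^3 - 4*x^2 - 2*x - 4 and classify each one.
f'(x) = 3*x^2 - 8*x - 2

Solve f'(x) = 0:
  3*x^2 - 8*x - 2 = 0 has no rational roots; quadratic formula: x = (8 ± √88)/6.
  ⇒ x = 4/3 - sqrt(22)/3 ≈ -0.2301, 4/3 + sqrt(22)/3 ≈ 2.8968

f''(x) = 6*x - 8
Second-derivative test at each critical point:
  f''(-0.2301) = -9.3808 < 0 → local maximum
  f''(2.8968) = 9.3808 > 0 → local minimum

Critical points: x = 4/3 - sqrt(22)/3 ≈ -0.2301 (local maximum); x = 4/3 + sqrt(22)/3 ≈ 2.8968 (local minimum)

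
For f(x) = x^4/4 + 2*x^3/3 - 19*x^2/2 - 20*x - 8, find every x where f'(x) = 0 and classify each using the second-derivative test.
f'(x) = x^3 + 2*x^2 - 19*x - 20

Solve f'(x) = 0:
  Factor: x^3 + 2*x^2 - 19*x - 20 = (x - 4)*(x + 1)*(x + 5) = 0.
  ⇒ x = -5, -1, 4

f''(x) = 3*x^2 + 4*x - 19
Second-derivative test at each critical point:
  f''(-5) = 36 > 0 → local minimum
  f''(-1) = -20 < 0 → local maximum
  f''(4) = 45 > 0 → local minimum

Critical points: x = -5 (local minimum); x = -1 (local maximum); x = 4 (local minimum)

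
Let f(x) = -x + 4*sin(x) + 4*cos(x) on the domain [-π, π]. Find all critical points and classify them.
f'(x) = 4*sqrt(2)*cos(x + pi/4) - 1

Solve f'(x) = 0 on [-π, π]:
  f'(x) = 0 ⇔ -4*sin(x) + 4*cos(x) = 1. Write the left side as R·cos(x + φ) with R = √(4² + 4²) = 4*sqrt(2), cos φ = sqrt(2)/2, sin φ = sqrt(2)/2; then cos(x + φ) = sqrt(2)/8. Solve for x and keep the solutions lying in [-π, π].
  ⇒ x = -pi + atan((-sqrt(31) - 1)/(1 - sqrt(31))) ≈ -2.1785, atan((-1 + sqrt(31))/(1 + sqrt(31))) ≈ 0.6077

f''(x) = -4*sqrt(2)*sin(x + pi/4)
Second-derivative test at each critical point:
  f''(-2.1785) = 5.5678 > 0 → local minimum
  f''(0.6077) = -5.5678 < 0 → local maximum

Critical points: x = -pi + atan((-sqrt(31) - 1)/(1 - sqrt(31))) ≈ -2.1785 (local minimum); x = atan((-1 + sqrt(31))/(1 + sqrt(31))) ≈ 0.6077 (local maximum)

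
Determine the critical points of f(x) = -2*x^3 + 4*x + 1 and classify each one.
f'(x) = 4 - 6*x^2

Solve f'(x) = 0:
  Factor: 4 - 6*x^2 = -2*(3*x^2 - 2); 3*x^2 - 2 = 0 has no rational roots; quadratic formula: x = (0 ± √24)/6.
  ⇒ x = -sqrt(6)/3 ≈ -0.8165, sqrt(6)/3 ≈ 0.8165

f''(x) = -12*x
Second-derivative test at each critical point:
  f''(-0.8165) = 9.7980 > 0 → local minimum
  f''(0.8165) = -9.7980 < 0 → local maximum

Critical points: x = -sqrt(6)/3 ≈ -0.8165 (local minimum); x = sqrt(6)/3 ≈ 0.8165 (local maximum)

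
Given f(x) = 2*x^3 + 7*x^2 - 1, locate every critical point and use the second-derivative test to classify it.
f'(x) = 2*x*(3*x + 7)

Solve f'(x) = 0:
  Factor: 6*x^2 + 14*x = 2*x*(3*x + 7) = 0.
  ⇒ x = -7/3, 0

f''(x) = 12*x + 14
Second-derivative test at each critical point:
  f''(-7/3) = -14 < 0 → local maximum
  f''(0) = 14 > 0 → local minimum

Critical points: x = -7/3 (local maximum); x = 0 (local minimum)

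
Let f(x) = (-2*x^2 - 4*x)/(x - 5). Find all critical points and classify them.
f'(x) = 2*(-x^2 + 10*x + 10)/(x^2 - 10*x + 25)

Solve f'(x) = 0:
  f'(x) = -2*(x^2 - 10*x - 10)/(x - 5)^2; the denominator is positive wherever f is defined, so f'(x) = 0 ⇔ -2*x^2 + 20*x + 20 = 0.
  Factor: -2*x^2 + 20*x + 20 = -2*(x^2 - 10*x - 10); x^2 - 10*x - 10 = 0 has no rational roots; quadratic formula: x = (10 ± √140)/2.
  ⇒ x = 5 - sqrt(35) ≈ -0.9161, 5 + sqrt(35) ≈ 10.9161

f''(x) = -140/(x^3 - 15*x^2 + 75*x - 125)
Second-derivative test at each critical point:
  f''(-0.9161) = 0.6761 > 0 → local minimum
  f''(10.9161) = -0.6761 < 0 → local maximum

Critical points: x = 5 - sqrt(35) ≈ -0.9161 (local minimum); x = 5 + sqrt(35) ≈ 10.9161 (local maximum)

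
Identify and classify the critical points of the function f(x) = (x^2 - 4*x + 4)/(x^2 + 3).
f'(x) = 2*(2*x^2 - x - 6)/(x^4 + 6*x^2 + 9)

Solve f'(x) = 0:
  f'(x) = 2*(x - 2)*(2*x + 3)/(x^2 + 3)^2; the denominator is positive wherever f is defined, so f'(x) = 0 ⇔ 4*x^2 - 2*x - 12 = 0.
  Factor: 4*x^2 - 2*x - 12 = 2*(x - 2)*(2*x + 3) = 0.
  ⇒ x = -3/2, 2

f''(x) = 2*(-4*x^3 + 3*x^2 + 36*x - 3)/(x^6 + 9*x^4 + 27*x^2 + 27)
Second-derivative test at each critical point:
  f''(-3/2) = -32/63 < 0 → local maximum
  f''(2) = 2/7 > 0 → local minimum

Critical points: x = -3/2 (local maximum); x = 2 (local minimum)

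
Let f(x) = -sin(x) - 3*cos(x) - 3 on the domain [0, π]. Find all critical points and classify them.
f'(x) = 3*sin(x) - cos(x)

Solve f'(x) = 0 on [0, π]:
  f'(x) = 0 ⇔ -cos(x) = -3*sin(x) ⇔ tan(x) = 1/3, i.e. x = arctan(1/3) + nπ; keep the solutions lying in [0, π].
  ⇒ x = atan(1/3) ≈ 0.3218

f''(x) = sin(x) + 3*cos(x)
Second-derivative test at each critical point:
  f''(0.3218) = 3.1623 > 0 → local minimum

Critical points: x = atan(1/3) ≈ 0.3218 (local minimum)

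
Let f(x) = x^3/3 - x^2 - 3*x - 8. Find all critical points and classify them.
f'(x) = x^2 - 2*x - 3

Solve f'(x) = 0:
  Factor: x^2 - 2*x - 3 = (x - 3)*(x + 1) = 0.
  ⇒ x = -1, 3

f''(x) = 2*x - 2
Second-derivative test at each critical point:
  f''(-1) = -4 < 0 → local maximum
  f''(3) = 4 > 0 → local minimum

Critical points: x = -1 (local maximum); x = 3 (local minimum)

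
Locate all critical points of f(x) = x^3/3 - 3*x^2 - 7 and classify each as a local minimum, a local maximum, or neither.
f'(x) = x*(x - 6)

Solve f'(x) = 0:
  Factor: x^2 - 6*x = x*(x - 6) = 0.
  ⇒ x = 0, 6

f''(x) = 2*x - 6
Second-derivative test at each critical point:
  f''(0) = -6 < 0 → local maximum
  f''(6) = 6 > 0 → local minimum

Critical points: x = 0 (local maximum); x = 6 (local minimum)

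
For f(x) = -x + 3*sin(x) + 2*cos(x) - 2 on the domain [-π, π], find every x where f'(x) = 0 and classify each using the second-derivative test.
f'(x) = -2*sin(x) + 3*cos(x) - 1

Solve f'(x) = 0 on [-π, π]:
  f'(x) = 0 ⇔ -2*sin(x) + 3*cos(x) = 1. Write the left side as R·cos(x + φ) with R = √(3² + 2²) = sqrt(13), cos φ = 3*sqrt(13)/13, sin φ = 2*sqrt(13)/13; then cos(x + φ) = sqrt(13)/13. Solve for x and keep the solutions lying in [-π, π].
  ⇒ x = -pi + atan((-6*sqrt(3) - 2)/(3 - 4*sqrt(3))) ≈ -1.8778, atan((-2 + 6*sqrt(3))/(3 + 4*sqrt(3))) ≈ 0.7018

f''(x) = -3*sin(x) - 2*cos(x)
Second-derivative test at each critical point:
  f''(-1.8778) = 3.4641 > 0 → local minimum
  f''(0.7018) = -3.4641 < 0 → local maximum

Critical points: x = -pi + atan((-6*sqrt(3) - 2)/(3 - 4*sqrt(3))) ≈ -1.8778 (local minimum); x = atan((-2 + 6*sqrt(3))/(3 + 4*sqrt(3))) ≈ 0.7018 (local maximum)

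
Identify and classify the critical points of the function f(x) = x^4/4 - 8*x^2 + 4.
f'(x) = x*(x^2 - 16)

Solve f'(x) = 0:
  Factor: x^3 - 16*x = x*(x - 4)*(x + 4) = 0.
  ⇒ x = -4, 0, 4

f''(x) = 3*x^2 - 16
Second-derivative test at each critical point:
  f''(-4) = 32 > 0 → local minimum
  f''(0) = -16 < 0 → local maximum
  f''(4) = 32 > 0 → local minimum

Critical points: x = -4 (local minimum); x = 0 (local maximum); x = 4 (local minimum)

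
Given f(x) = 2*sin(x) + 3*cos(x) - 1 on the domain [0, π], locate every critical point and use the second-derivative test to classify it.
f'(x) = -3*sin(x) + 2*cos(x)

Solve f'(x) = 0 on [0, π]:
  f'(x) = 0 ⇔ 2*cos(x) = 3*sin(x) ⇔ tan(x) = 2/3, i.e. x = arctan(2/3) + nπ; keep the solutions lying in [0, π].
  ⇒ x = atan(2/3) ≈ 0.5880

f''(x) = -2*sin(x) - 3*cos(x)
Second-derivative test at each critical point:
  f''(0.5880) = -3.6056 < 0 → local maximum

Critical points: x = atan(2/3) ≈ 0.5880 (local maximum)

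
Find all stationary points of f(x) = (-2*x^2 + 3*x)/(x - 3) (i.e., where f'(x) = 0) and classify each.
f'(x) = (-2*x^2 + 12*x - 9)/(x^2 - 6*x + 9)

Solve f'(x) = 0:
  f'(x) = -(2*x^2 - 12*x + 9)/(x - 3)^2; the denominator is positive wherever f is defined, so f'(x) = 0 ⇔ -2*x^2 + 12*x - 9 = 0.
  2*x^2 - 12*x + 9 = 0 has no rational roots; quadratic formula: x = (12 ± √72)/4.
  ⇒ x = 3 - 3*sqrt(2)/2 ≈ 0.8787, 3*sqrt(2)/2 + 3 ≈ 5.1213

f''(x) = -18/(x^3 - 9*x^2 + 27*x - 27)
Second-derivative test at each critical point:
  f''(0.8787) = 1.8856 > 0 → local minimum
  f''(5.1213) = -1.8856 < 0 → local maximum

Critical points: x = 3 - 3*sqrt(2)/2 ≈ 0.8787 (local minimum); x = 3*sqrt(2)/2 + 3 ≈ 5.1213 (local maximum)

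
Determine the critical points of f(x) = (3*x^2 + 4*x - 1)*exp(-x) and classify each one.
f'(x) = (-3*x^2 + 2*x + 5)*exp(-x)

Solve f'(x) = 0:
  f'(x) = (-3*x^2 + 2*x + 5)·exp(-x) and exp(-x) > 0 for every x, so f'(x) = 0 ⇔ -3*x^2 + 2*x + 5 = 0.
  Factor: -3*x^2 + 2*x + 5 = -(x + 1)*(3*x - 5) = 0.
  ⇒ x = -1, 5/3

f''(x) = (3*x^2 - 8*x - 3)*exp(-x)
Second-derivative test at each critical point:
  f''(-1) = 21.7463 > 0 → local minimum
  f''(5/3) = -1.5110 < 0 → local maximum

Critical points: x = -1 (local minimum); x = 5/3 (local maximum)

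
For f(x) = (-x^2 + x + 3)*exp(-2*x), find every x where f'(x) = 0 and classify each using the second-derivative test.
f'(x) = (2*x^2 - 4*x - 5)*exp(-2*x)

Solve f'(x) = 0:
  f'(x) = (2*x^2 - 4*x - 5)·exp(-2*x) and exp(-2*x) > 0 for every x, so f'(x) = 0 ⇔ 2*x^2 - 4*x - 5 = 0.
  2*x^2 - 4*x - 5 = 0 has no rational roots; quadratic formula: x = (4 ± √56)/4.
  ⇒ x = 1 - sqrt(14)/2 ≈ -0.8708, 1 + sqrt(14)/2 ≈ 2.8708

f''(x) = 2*(-2*x^2 + 6*x + 3)*exp(-2*x)
Second-derivative test at each critical point:
  f''(-0.8708) = -42.7057 < 0 → local maximum
  f''(2.8708) = 0.0240 > 0 → local minimum

Critical points: x = 1 - sqrt(14)/2 ≈ -0.8708 (local maximum); x = 1 + sqrt(14)/2 ≈ 2.8708 (local minimum)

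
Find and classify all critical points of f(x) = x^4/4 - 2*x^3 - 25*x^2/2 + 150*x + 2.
f'(x) = x^3 - 6*x^2 - 25*x + 150

Solve f'(x) = 0:
  Factor: x^3 - 6*x^2 - 25*x + 150 = (x - 6)*(x - 5)*(x + 5) = 0.
  ⇒ x = -5, 5, 6

f''(x) = 3*x^2 - 12*x - 25
Second-derivative test at each critical point:
  f''(-5) = 110 > 0 → local minimum
  f''(5) = -10 < 0 → local maximum
  f''(6) = 11 > 0 → local minimum

Critical points: x = -5 (local minimum); x = 5 (local maximum); x = 6 (local minimum)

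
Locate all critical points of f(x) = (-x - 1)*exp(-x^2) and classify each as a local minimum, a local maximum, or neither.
f'(x) = (2*x*(x + 1) - 1)*exp(-x^2)

Solve f'(x) = 0:
  f'(x) = (2*x^2 + 2*x - 1)·exp(-x^2) and exp(-x^2) > 0 for every x, so f'(x) = 0 ⇔ 2*x^2 + 2*x - 1 = 0.
  2*x^2 + 2*x - 1 = 0 has no rational roots; quadratic formula: x = (-2 ± √12)/4.
  ⇒ x = -sqrt(3)/2 - 1/2 ≈ -1.3660, -1/2 + sqrt(3)/2 ≈ 0.3660

f''(x) = 2*(-2*x^2*(x + 1) + 3*x + 1)*exp(-x^2)
Second-derivative test at each critical point:
  f''(-1.3660) = -0.5360 < 0 → local maximum
  f''(0.3660) = 3.0297 > 0 → local minimum

Critical points: x = -sqrt(3)/2 - 1/2 ≈ -1.3660 (local maximum); x = -1/2 + sqrt(3)/2 ≈ 0.3660 (local minimum)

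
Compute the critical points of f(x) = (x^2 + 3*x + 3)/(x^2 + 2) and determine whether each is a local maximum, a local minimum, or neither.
f'(x) = (-3*x^2 - 2*x + 6)/(x^4 + 4*x^2 + 4)

Solve f'(x) = 0:
  f'(x) = -(3*x^2 + 2*x - 6)/(x^2 + 2)^2; the denominator is positive wherever f is defined, so f'(x) = 0 ⇔ -3*x^2 - 2*x + 6 = 0.
  3*x^2 + 2*x - 6 = 0 has no rational roots; quadratic formula: x = (-2 ± √76)/6.
  ⇒ x = -sqrt(19)/3 - 1/3 ≈ -1.7863, -1/3 + sqrt(19)/3 ≈ 1.1196

f''(x) = 2*(3*x^3 + 3*x^2 - 18*x - 2)/(x^6 + 6*x^4 + 12*x^2 + 8)
Second-derivative test at each critical point:
  f''(-1.7863) = 0.3235 > 0 → local minimum
  f''(1.1196) = -0.8235 < 0 → local maximum

Critical points: x = -sqrt(19)/3 - 1/3 ≈ -1.7863 (local minimum); x = -1/3 + sqrt(19)/3 ≈ 1.1196 (local maximum)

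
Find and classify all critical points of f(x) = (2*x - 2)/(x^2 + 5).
f'(x) = 2*(x^2 - 2*x*(x - 1) + 5)/(x^2 + 5)^2

Solve f'(x) = 0:
  f'(x) = -2*(x^2 - 2*x - 5)/(x^2 + 5)^2; the denominator is positive wherever f is defined, so f'(x) = 0 ⇔ -2*x^2 + 4*x + 10 = 0.
  Factor: -2*x^2 + 4*x + 10 = -2*(x^2 - 2*x - 5); x^2 - 2*x - 5 = 0 has no rational roots; quadratic formula: x = (2 ± √24)/2.
  ⇒ x = 1 - sqrt(6) ≈ -1.4495, 1 + sqrt(6) ≈ 3.4495

f''(x) = 4*(4*x^2*(x - 1) + (1 - 3*x)*(x^2 + 5))/(x^2 + 5)^3
Second-derivative test at each critical point:
  f''(-1.4495) = 0.1943 > 0 → local minimum
  f''(3.4495) = -0.0343 < 0 → local maximum

Critical points: x = 1 - sqrt(6) ≈ -1.4495 (local minimum); x = 1 + sqrt(6) ≈ 3.4495 (local maximum)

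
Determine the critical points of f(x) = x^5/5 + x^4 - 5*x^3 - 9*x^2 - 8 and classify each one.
f'(x) = x*(x^3 + 4*x^2 - 15*x - 18)

Solve f'(x) = 0:
  Factor: x^4 + 4*x^3 - 15*x^2 - 18*x = x*(x - 3)*(x + 1)*(x + 6) = 0.
  ⇒ x = -6, -1, 0, 3

f''(x) = 4*x^3 + 12*x^2 - 30*x - 18
Second-derivative test at each critical point:
  f''(-6) = -270 < 0 → local maximum
  f''(-1) = 20 > 0 → local minimum
  f''(0) = -18 < 0 → local maximum
  f''(3) = 108 > 0 → local minimum

Critical points: x = -6 (local maximum); x = -1 (local minimum); x = 0 (local maximum); x = 3 (local minimum)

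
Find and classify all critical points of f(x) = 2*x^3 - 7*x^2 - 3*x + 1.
f'(x) = 6*x^2 - 14*x - 3

Solve f'(x) = 0:
  6*x^2 - 14*x - 3 = 0 has no rational roots; quadratic formula: x = (14 ± √268)/12.
  ⇒ x = 7/6 - sqrt(67)/6 ≈ -0.1976, 7/6 + sqrt(67)/6 ≈ 2.5309

f''(x) = 12*x - 14
Second-derivative test at each critical point:
  f''(-0.1976) = -16.3707 < 0 → local maximum
  f''(2.5309) = 16.3707 > 0 → local minimum

Critical points: x = 7/6 - sqrt(67)/6 ≈ -0.1976 (local maximum); x = 7/6 + sqrt(67)/6 ≈ 2.5309 (local minimum)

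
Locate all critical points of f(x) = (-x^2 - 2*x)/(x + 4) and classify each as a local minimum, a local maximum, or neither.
f'(x) = (-x^2 - 8*x - 8)/(x^2 + 8*x + 16)

Solve f'(x) = 0:
  f'(x) = -(x^2 + 8*x + 8)/(x + 4)^2; the denominator is positive wherever f is defined, so f'(x) = 0 ⇔ -x^2 - 8*x - 8 = 0.
  x^2 + 8*x + 8 = 0 has no rational roots; quadratic formula: x = (-8 ± √32)/2.
  ⇒ x = -4 - 2*sqrt(2) ≈ -6.8284, -4 + 2*sqrt(2) ≈ -1.1716

f''(x) = -16/(x^3 + 12*x^2 + 48*x + 64)
Second-derivative test at each critical point:
  f''(-6.8284) = 0.7071 > 0 → local minimum
  f''(-1.1716) = -0.7071 < 0 → local maximum

Critical points: x = -4 - 2*sqrt(2) ≈ -6.8284 (local minimum); x = -4 + 2*sqrt(2) ≈ -1.1716 (local maximum)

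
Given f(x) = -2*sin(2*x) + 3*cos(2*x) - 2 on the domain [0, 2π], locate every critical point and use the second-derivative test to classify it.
f'(x) = -6*sin(2*x) - 4*cos(2*x)

Solve f'(x) = 0 on [0, 2π]:
  f'(x) = 0 ⇔ -2*cos(2*x) = 3*sin(2*x) ⇔ tan(2*x) = -2/3, i.e. 2*x = arctan(-2/3) + nπ; keep the solutions lying in [0, 2π].
  ⇒ x = -atan(2/3)/2 + pi/2 ≈ 1.2768, pi - atan(2/3)/2 ≈ 2.8476, -atan(2/3)/2 + 3*pi/2 ≈ 4.4184, -atan(2/3)/2 + 2*pi ≈ 5.9892

f''(x) = 8*sin(2*x) - 12*cos(2*x)
Second-derivative test at each critical point:
  f''(1.2768) = 14.4222 > 0 → local minimum
  f''(2.8476) = -14.4222 < 0 → local maximum
  f''(4.4184) = 14.4222 > 0 → local minimum
  f''(5.9892) = -14.4222 < 0 → local maximum

Critical points: x = -atan(2/3)/2 + pi/2 ≈ 1.2768 (local minimum); x = pi - atan(2/3)/2 ≈ 2.8476 (local maximum); x = -atan(2/3)/2 + 3*pi/2 ≈ 4.4184 (local minimum); x = -atan(2/3)/2 + 2*pi ≈ 5.9892 (local maximum)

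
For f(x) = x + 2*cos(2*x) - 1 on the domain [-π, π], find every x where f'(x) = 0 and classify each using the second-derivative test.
f'(x) = 1 - 4*sin(2*x)

Solve f'(x) = 0 on [-π, π]:
  f'(x) = 0 ⇔ sin(2*x) = 1/4, i.e. 2*x = arcsin(1/4) + 2nπ or 2*x = π − arcsin(1/4) + 2nπ; keep the solutions lying in [-π, π].
  ⇒ x = -pi + asin(1/4)/2 ≈ -3.0153, -pi/2 - asin(1/4)/2 ≈ -1.6971, asin(1/4)/2 ≈ 0.1263, -asin(1/4)/2 + pi/2 ≈ 1.4445

f''(x) = -8*cos(2*x)
Second-derivative test at each critical point:
  f''(-3.0153) = -7.7460 < 0 → local maximum
  f''(-1.6971) = 7.7460 > 0 → local minimum
  f''(0.1263) = -7.7460 < 0 → local maximum
  f''(1.4445) = 7.7460 > 0 → local minimum

Critical points: x = -pi + asin(1/4)/2 ≈ -3.0153 (local maximum); x = -pi/2 - asin(1/4)/2 ≈ -1.6971 (local minimum); x = asin(1/4)/2 ≈ 0.1263 (local maximum); x = -asin(1/4)/2 + pi/2 ≈ 1.4445 (local minimum)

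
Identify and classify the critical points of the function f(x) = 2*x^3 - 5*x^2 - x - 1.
f'(x) = 6*x^2 - 10*x - 1

Solve f'(x) = 0:
  6*x^2 - 10*x - 1 = 0 has no rational roots; quadratic formula: x = (10 ± √124)/12.
  ⇒ x = 5/6 - sqrt(31)/6 ≈ -0.0946, 5/6 + sqrt(31)/6 ≈ 1.7613

f''(x) = 12*x - 10
Second-derivative test at each critical point:
  f''(-0.0946) = -11.1355 < 0 → local maximum
  f''(1.7613) = 11.1355 > 0 → local minimum

Critical points: x = 5/6 - sqrt(31)/6 ≈ -0.0946 (local maximum); x = 5/6 + sqrt(31)/6 ≈ 1.7613 (local minimum)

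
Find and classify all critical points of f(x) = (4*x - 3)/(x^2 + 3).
f'(x) = 2*(-2*x^2 + 3*x + 6)/(x^4 + 6*x^2 + 9)

Solve f'(x) = 0:
  f'(x) = -2*(2*x^2 - 3*x - 6)/(x^2 + 3)^2; the denominator is positive wherever f is defined, so f'(x) = 0 ⇔ -4*x^2 + 6*x + 12 = 0.
  Factor: -4*x^2 + 6*x + 12 = -2*(2*x^2 - 3*x - 6); 2*x^2 - 3*x - 6 = 0 has no rational roots; quadratic formula: x = (3 ± √57)/4.
  ⇒ x = 3/4 - sqrt(57)/4 ≈ -1.1375, 3/4 + sqrt(57)/4 ≈ 2.6375

f''(x) = 2*(4*x^2*(4*x - 3) + 3*(1 - 4*x)*(x^2 + 3))/(x^2 + 3)^3
Second-derivative test at each critical point:
  f''(-1.1375) = 0.8190 > 0 → local minimum
  f''(2.6375) = -0.1523 < 0 → local maximum

Critical points: x = 3/4 - sqrt(57)/4 ≈ -1.1375 (local minimum); x = 3/4 + sqrt(57)/4 ≈ 2.6375 (local maximum)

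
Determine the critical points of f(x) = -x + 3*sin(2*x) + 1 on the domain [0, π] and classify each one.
f'(x) = 6*cos(2*x) - 1

Solve f'(x) = 0 on [0, π]:
  f'(x) = 0 ⇔ cos(2*x) = 1/6, i.e. 2*x = ±arccos(1/6) + 2nπ; keep the solutions lying in [0, π].
  ⇒ x = acos(1/6)/2 ≈ 0.7017, pi - acos(1/6)/2 ≈ 2.4399

f''(x) = -12*sin(2*x)
Second-derivative test at each critical point:
  f''(0.7017) = -11.8322 < 0 → local maximum
  f''(2.4399) = 11.8322 > 0 → local minimum

Critical points: x = acos(1/6)/2 ≈ 0.7017 (local maximum); x = pi - acos(1/6)/2 ≈ 2.4399 (local minimum)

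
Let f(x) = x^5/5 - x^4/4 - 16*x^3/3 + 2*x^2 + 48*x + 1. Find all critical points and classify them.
f'(x) = x^4 - x^3 - 16*x^2 + 4*x + 48

Solve f'(x) = 0:
  Factor: x^4 - x^3 - 16*x^2 + 4*x + 48 = (x - 4)*(x - 2)*(x + 2)*(x + 3) = 0.
  ⇒ x = -3, -2, 2, 4

f''(x) = 4*x^3 - 3*x^2 - 32*x + 4
Second-derivative test at each critical point:
  f''(-3) = -35 < 0 → local maximum
  f''(-2) = 24 > 0 → local minimum
  f''(2) = -40 < 0 → local maximum
  f''(4) = 84 > 0 → local minimum

Critical points: x = -3 (local maximum); x = -2 (local minimum); x = 2 (local maximum); x = 4 (local minimum)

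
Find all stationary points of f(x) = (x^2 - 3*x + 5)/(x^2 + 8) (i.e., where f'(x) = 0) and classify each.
f'(x) = 3*(x^2 + 2*x - 8)/(x^4 + 16*x^2 + 64)

Solve f'(x) = 0:
  f'(x) = 3*(x - 2)*(x + 4)/(x^2 + 8)^2; the denominator is positive wherever f is defined, so f'(x) = 0 ⇔ 3*x^2 + 6*x - 24 = 0.
  Factor: 3*x^2 + 6*x - 24 = 3*(x - 2)*(x + 4) = 0.
  ⇒ x = -4, 2

f''(x) = 6*(-x^3 - 3*x^2 + 24*x + 8)/(x^6 + 24*x^4 + 192*x^2 + 512)
Second-derivative test at each critical point:
  f''(-4) = -1/32 < 0 → local maximum
  f''(2) = 1/8 > 0 → local minimum

Critical points: x = -4 (local maximum); x = 2 (local minimum)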